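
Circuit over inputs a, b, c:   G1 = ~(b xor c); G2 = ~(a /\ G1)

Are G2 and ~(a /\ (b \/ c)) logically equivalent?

No

G1 = ~(b xor c)
G2 = ~(a /\ G1) = ~(a /\ (~(b xor c)))
At a=1, b=0, c=0: circuit gives 0, formula gives 1.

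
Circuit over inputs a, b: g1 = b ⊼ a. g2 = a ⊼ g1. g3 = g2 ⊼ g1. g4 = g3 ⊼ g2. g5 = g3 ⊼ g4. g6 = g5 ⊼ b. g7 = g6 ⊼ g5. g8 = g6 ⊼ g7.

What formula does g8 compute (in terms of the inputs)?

g1 = b ⊼ a
g2 = a ⊼ g1 = a ⊼ (b ⊼ a)
g3 = g2 ⊼ g1 = (a ⊼ (b ⊼ a)) ⊼ (b ⊼ a)
g4 = g3 ⊼ g2 = ((a ⊼ (b ⊼ a)) ⊼ (b ⊼ a)) ⊼ (a ⊼ (b ⊼ a))
g5 = g3 ⊼ g4 = ((a ⊼ (b ⊼ a)) ⊼ (b ⊼ a)) ⊼ (((a ⊼ (b ⊼ a)) ⊼ (b ⊼ a)) ⊼ (a ⊼ (b ⊼ a)))
g6 = g5 ⊼ b = (((a ⊼ (b ⊼ a)) ⊼ (b ⊼ a)) ⊼ (((a ⊼ (b ⊼ a)) ⊼ (b ⊼ a)) ⊼ (a ⊼ (b ⊼ a)))) ⊼ b
g7 = g6 ⊼ g5 = ((((a ⊼ (b ⊼ a)) ⊼ (b ⊼ a)) ⊼ (((a ⊼ (b ⊼ a)) ⊼ (b ⊼ a)) ⊼ (a ⊼ (b ⊼ a)))) ⊼ b) ⊼ (((a ⊼ (b ⊼ a)) ⊼ (b ⊼ a)) ⊼ (((a ⊼ (b ⊼ a)) ⊼ (b ⊼ a)) ⊼ (a ⊼ (b ⊼ a))))
g8 = g6 ⊼ g7 = ((((a ⊼ (b ⊼ a)) ⊼ (b ⊼ a)) ⊼ (((a ⊼ (b ⊼ a)) ⊼ (b ⊼ a)) ⊼ (a ⊼ (b ⊼ a)))) ⊼ b) ⊼ (((((a ⊼ (b ⊼ a)) ⊼ (b ⊼ a)) ⊼ (((a ⊼ (b ⊼ a)) ⊼ (b ⊼ a)) ⊼ (a ⊼ (b ⊼ a)))) ⊼ b) ⊼ (((a ⊼ (b ⊼ a)) ⊼ (b ⊼ a)) ⊼ (((a ⊼ (b ⊼ a)) ⊼ (b ⊼ a)) ⊼ (a ⊼ (b ⊼ a)))))

((((a ⊼ (b ⊼ a)) ⊼ (b ⊼ a)) ⊼ (((a ⊼ (b ⊼ a)) ⊼ (b ⊼ a)) ⊼ (a ⊼ (b ⊼ a)))) ⊼ b) ⊼ (((((a ⊼ (b ⊼ a)) ⊼ (b ⊼ a)) ⊼ (((a ⊼ (b ⊼ a)) ⊼ (b ⊼ a)) ⊼ (a ⊼ (b ⊼ a)))) ⊼ b) ⊼ (((a ⊼ (b ⊼ a)) ⊼ (b ⊼ a)) ⊼ (((a ⊼ (b ⊼ a)) ⊼ (b ⊼ a)) ⊼ (a ⊼ (b ⊼ a)))))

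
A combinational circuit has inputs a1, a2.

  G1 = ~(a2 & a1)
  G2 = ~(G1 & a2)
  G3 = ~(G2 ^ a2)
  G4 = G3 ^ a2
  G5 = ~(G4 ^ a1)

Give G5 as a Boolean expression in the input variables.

G1 = ~(a2 & a1)
G2 = ~(G1 & a2) = ~((~(a2 & a1)) & a2)
G3 = ~(G2 ^ a2) = ~((~((~(a2 & a1)) & a2)) ^ a2)
G4 = G3 ^ a2 = (~((~((~(a2 & a1)) & a2)) ^ a2)) ^ a2
G5 = ~(G4 ^ a1) = ~(((~((~((~(a2 & a1)) & a2)) ^ a2)) ^ a2) ^ a1)

~(((~((~((~(a2 & a1)) & a2)) ^ a2)) ^ a2) ^ a1)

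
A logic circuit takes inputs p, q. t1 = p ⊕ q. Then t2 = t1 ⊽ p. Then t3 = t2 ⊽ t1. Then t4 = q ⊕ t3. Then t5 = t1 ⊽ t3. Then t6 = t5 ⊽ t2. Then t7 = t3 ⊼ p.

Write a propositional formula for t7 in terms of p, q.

(((p ⊕ q) ⊽ p) ⊽ (p ⊕ q)) ⊼ p

t1 = p ⊕ q
t2 = t1 ⊽ p = (p ⊕ q) ⊽ p
t3 = t2 ⊽ t1 = ((p ⊕ q) ⊽ p) ⊽ (p ⊕ q)
t7 = t3 ⊼ p = (((p ⊕ q) ⊽ p) ⊽ (p ⊕ q)) ⊼ p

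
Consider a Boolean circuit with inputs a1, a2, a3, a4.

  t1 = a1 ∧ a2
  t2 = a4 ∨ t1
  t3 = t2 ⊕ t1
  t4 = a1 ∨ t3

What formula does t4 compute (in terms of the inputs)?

t1 = a1 ∧ a2
t2 = a4 ∨ t1 = a4 ∨ (a1 ∧ a2)
t3 = t2 ⊕ t1 = (a4 ∨ (a1 ∧ a2)) ⊕ (a1 ∧ a2)
t4 = a1 ∨ t3 = a1 ∨ ((a4 ∨ (a1 ∧ a2)) ⊕ (a1 ∧ a2))

a1 ∨ ((a4 ∨ (a1 ∧ a2)) ⊕ (a1 ∧ a2))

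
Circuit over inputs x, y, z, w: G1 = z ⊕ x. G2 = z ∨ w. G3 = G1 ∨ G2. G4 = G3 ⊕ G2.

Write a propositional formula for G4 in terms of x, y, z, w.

G1 = z ⊕ x
G2 = z ∨ w
G3 = G1 ∨ G2 = (z ⊕ x) ∨ (z ∨ w)
G4 = G3 ⊕ G2 = ((z ⊕ x) ∨ (z ∨ w)) ⊕ (z ∨ w)

((z ⊕ x) ∨ (z ∨ w)) ⊕ (z ∨ w)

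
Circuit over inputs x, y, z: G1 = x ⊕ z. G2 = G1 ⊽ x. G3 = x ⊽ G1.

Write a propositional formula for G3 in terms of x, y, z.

G1 = x ⊕ z
G3 = x ⊽ G1 = x ⊽ (x ⊕ z)

x ⊽ (x ⊕ z)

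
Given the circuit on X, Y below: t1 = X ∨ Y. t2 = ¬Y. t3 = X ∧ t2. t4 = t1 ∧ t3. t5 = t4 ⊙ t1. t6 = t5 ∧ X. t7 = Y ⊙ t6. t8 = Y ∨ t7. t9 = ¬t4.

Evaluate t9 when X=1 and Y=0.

t1 = 1 ∨ 0 = 1
t2 = ¬0 = 1
t3 = 1 ∧ 1 = 1
t4 = 1 ∧ 1 = 1
t9 = ¬1 = 0

0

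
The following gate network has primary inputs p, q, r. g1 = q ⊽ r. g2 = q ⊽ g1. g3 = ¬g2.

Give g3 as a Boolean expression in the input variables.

¬(q ⊽ (q ⊽ r))

g1 = q ⊽ r
g2 = q ⊽ g1 = q ⊽ (q ⊽ r)
g3 = ¬g2 = ¬(q ⊽ (q ⊽ r))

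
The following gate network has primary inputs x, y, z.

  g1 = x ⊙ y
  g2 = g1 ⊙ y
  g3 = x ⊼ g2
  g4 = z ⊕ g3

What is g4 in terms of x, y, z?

z ⊕ (x ⊼ ((x ⊙ y) ⊙ y))

g1 = x ⊙ y
g2 = g1 ⊙ y = (x ⊙ y) ⊙ y
g3 = x ⊼ g2 = x ⊼ ((x ⊙ y) ⊙ y)
g4 = z ⊕ g3 = z ⊕ (x ⊼ ((x ⊙ y) ⊙ y))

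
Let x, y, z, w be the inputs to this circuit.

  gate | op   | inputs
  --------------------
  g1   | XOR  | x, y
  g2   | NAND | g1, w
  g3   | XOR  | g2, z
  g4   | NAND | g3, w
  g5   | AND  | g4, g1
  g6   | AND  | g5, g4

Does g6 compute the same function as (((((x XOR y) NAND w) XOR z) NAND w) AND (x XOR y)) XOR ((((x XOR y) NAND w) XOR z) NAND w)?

g1 = x XOR y
g2 = g1 NAND w = (x XOR y) NAND w
g3 = g2 XOR z = ((x XOR y) NAND w) XOR z
g4 = g3 NAND w = (((x XOR y) NAND w) XOR z) NAND w
g5 = g4 AND g1 = ((((x XOR y) NAND w) XOR z) NAND w) AND (x XOR y)
g6 = g5 AND g4 = (((((x XOR y) NAND w) XOR z) NAND w) AND (x XOR y)) AND ((((x XOR y) NAND w) XOR z) NAND w)
At x=0, y=0, z=0, w=0: circuit gives 0, formula gives 1.

No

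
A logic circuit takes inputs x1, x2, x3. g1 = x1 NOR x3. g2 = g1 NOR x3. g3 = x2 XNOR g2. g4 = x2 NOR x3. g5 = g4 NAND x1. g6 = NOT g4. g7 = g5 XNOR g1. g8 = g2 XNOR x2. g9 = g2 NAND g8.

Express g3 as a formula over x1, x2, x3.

x2 XNOR ((x1 NOR x3) NOR x3)

g1 = x1 NOR x3
g2 = g1 NOR x3 = (x1 NOR x3) NOR x3
g3 = x2 XNOR g2 = x2 XNOR ((x1 NOR x3) NOR x3)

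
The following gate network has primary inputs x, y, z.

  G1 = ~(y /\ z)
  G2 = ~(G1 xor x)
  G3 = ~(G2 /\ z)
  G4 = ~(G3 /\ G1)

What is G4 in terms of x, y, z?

G1 = ~(y /\ z)
G2 = ~(G1 xor x) = ~((~(y /\ z)) xor x)
G3 = ~(G2 /\ z) = ~((~((~(y /\ z)) xor x)) /\ z)
G4 = ~(G3 /\ G1) = ~((~((~((~(y /\ z)) xor x)) /\ z)) /\ (~(y /\ z)))

~((~((~((~(y /\ z)) xor x)) /\ z)) /\ (~(y /\ z)))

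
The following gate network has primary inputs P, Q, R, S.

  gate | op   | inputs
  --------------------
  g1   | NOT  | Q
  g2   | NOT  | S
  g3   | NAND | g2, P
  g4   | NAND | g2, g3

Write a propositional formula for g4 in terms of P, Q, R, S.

g2 = NOT S
g3 = g2 NAND P = NOT S NAND P
g4 = g2 NAND g3 = NOT S NAND (NOT S NAND P)

NOT S NAND (NOT S NAND P)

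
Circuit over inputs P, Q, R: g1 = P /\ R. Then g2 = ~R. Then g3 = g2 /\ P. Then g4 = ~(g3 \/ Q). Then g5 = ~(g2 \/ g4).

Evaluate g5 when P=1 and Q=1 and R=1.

g2 = ~1 = 0
g3 = 0 /\ 1 = 0
g4 = ~(0 \/ 1) = 0
g5 = ~(0 \/ 0) = 1

1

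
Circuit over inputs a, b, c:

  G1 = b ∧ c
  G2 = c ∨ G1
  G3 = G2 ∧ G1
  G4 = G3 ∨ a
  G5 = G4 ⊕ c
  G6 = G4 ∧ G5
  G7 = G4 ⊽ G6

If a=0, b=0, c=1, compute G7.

G1 = 0 ∧ 1 = 0
G2 = 1 ∨ 0 = 1
G3 = 1 ∧ 0 = 0
G4 = 0 ∨ 0 = 0
G5 = 0 ⊕ 1 = 1
G6 = 0 ∧ 1 = 0
G7 = 0 ⊽ 0 = 1

1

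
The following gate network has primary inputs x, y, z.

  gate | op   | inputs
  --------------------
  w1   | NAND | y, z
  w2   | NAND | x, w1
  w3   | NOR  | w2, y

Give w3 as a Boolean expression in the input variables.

w1 = y NAND z
w2 = x NAND w1 = x NAND (y NAND z)
w3 = w2 NOR y = (x NAND (y NAND z)) NOR y

(x NAND (y NAND z)) NOR y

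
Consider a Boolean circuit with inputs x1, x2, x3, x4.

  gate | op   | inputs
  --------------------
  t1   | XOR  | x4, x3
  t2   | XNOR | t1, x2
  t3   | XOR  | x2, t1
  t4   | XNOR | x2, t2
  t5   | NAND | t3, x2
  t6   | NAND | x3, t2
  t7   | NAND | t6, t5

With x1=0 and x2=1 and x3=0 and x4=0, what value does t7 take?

1

t1 = 0 XOR 0 = 0
t2 = 0 XNOR 1 = 0
t3 = 1 XOR 0 = 1
t5 = 1 NAND 1 = 0
t6 = 0 NAND 0 = 1
t7 = 1 NAND 0 = 1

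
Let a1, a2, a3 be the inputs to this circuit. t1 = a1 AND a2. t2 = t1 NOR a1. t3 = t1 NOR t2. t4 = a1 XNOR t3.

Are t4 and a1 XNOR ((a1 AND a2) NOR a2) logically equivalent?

t1 = a1 AND a2
t2 = t1 NOR a1 = (a1 AND a2) NOR a1
t3 = t1 NOR t2 = (a1 AND a2) NOR ((a1 AND a2) NOR a1)
t4 = a1 XNOR t3 = a1 XNOR ((a1 AND a2) NOR ((a1 AND a2) NOR a1))
At a1=0, a2=0, a3=0: circuit gives 1, formula gives 0.

No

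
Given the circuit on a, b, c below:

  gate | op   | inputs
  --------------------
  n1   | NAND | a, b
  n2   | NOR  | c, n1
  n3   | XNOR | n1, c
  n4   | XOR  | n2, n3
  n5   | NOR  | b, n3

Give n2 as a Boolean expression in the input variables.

n1 = a NAND b
n2 = c NOR n1 = c NOR (a NAND b)

c NOR (a NAND b)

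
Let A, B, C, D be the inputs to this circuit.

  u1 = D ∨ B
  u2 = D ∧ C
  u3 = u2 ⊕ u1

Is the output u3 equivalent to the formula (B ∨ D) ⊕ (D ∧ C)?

Yes

u1 = D ∨ B
u2 = D ∧ C
u3 = u2 ⊕ u1 = (D ∧ C) ⊕ (D ∨ B)
At A=0, B=0, C=0, D=0: circuit gives 0, formula gives 0.
At A=0, B=0, C=0, D=1: circuit gives 1, formula gives 1.
Agrees on all 16 inputs.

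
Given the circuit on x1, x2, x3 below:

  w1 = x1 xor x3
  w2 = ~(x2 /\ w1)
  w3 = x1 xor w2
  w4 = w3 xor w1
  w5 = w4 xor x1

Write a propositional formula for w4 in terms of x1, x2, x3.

(x1 xor (~(x2 /\ (x1 xor x3)))) xor (x1 xor x3)

w1 = x1 xor x3
w2 = ~(x2 /\ w1) = ~(x2 /\ (x1 xor x3))
w3 = x1 xor w2 = x1 xor (~(x2 /\ (x1 xor x3)))
w4 = w3 xor w1 = (x1 xor (~(x2 /\ (x1 xor x3)))) xor (x1 xor x3)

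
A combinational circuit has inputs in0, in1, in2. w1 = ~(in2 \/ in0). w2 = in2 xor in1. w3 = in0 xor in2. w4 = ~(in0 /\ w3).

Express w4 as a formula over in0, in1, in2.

~(in0 /\ (in0 xor in2))

w3 = in0 xor in2
w4 = ~(in0 /\ w3) = ~(in0 /\ (in0 xor in2))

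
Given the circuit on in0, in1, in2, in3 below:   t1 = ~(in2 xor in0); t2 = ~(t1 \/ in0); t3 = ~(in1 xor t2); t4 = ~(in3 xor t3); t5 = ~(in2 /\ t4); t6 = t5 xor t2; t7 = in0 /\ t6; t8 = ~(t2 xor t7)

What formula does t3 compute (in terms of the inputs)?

~(in1 xor (~((~(in2 xor in0)) \/ in0)))

t1 = ~(in2 xor in0)
t2 = ~(t1 \/ in0) = ~((~(in2 xor in0)) \/ in0)
t3 = ~(in1 xor t2) = ~(in1 xor (~((~(in2 xor in0)) \/ in0)))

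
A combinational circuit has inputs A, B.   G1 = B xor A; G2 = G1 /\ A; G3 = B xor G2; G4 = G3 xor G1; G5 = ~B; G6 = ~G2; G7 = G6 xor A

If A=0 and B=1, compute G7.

1

G1 = 1 xor 0 = 1
G2 = 1 /\ 0 = 0
G6 = ~0 = 1
G7 = 1 xor 0 = 1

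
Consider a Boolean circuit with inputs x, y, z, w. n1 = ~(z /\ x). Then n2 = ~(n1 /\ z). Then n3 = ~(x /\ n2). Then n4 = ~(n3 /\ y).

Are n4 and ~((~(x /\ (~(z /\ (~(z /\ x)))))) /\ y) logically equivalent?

n1 = ~(z /\ x)
n2 = ~(n1 /\ z) = ~((~(z /\ x)) /\ z)
n3 = ~(x /\ n2) = ~(x /\ (~((~(z /\ x)) /\ z)))
n4 = ~(n3 /\ y) = ~((~(x /\ (~((~(z /\ x)) /\ z)))) /\ y)
At x=0, y=1, z=0, w=0: circuit gives 0, formula gives 0.
At x=0, y=0, z=0, w=0: circuit gives 1, formula gives 1.
Agrees on all 16 inputs.

Yes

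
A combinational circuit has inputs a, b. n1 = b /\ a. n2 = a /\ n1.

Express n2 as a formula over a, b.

a /\ (b /\ a)

n1 = b /\ a
n2 = a /\ n1 = a /\ (b /\ a)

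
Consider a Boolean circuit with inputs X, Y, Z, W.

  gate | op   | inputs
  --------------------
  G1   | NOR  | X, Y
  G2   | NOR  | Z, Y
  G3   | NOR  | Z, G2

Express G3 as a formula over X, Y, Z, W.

G2 = Z NOR Y
G3 = Z NOR G2 = Z NOR (Z NOR Y)

Z NOR (Z NOR Y)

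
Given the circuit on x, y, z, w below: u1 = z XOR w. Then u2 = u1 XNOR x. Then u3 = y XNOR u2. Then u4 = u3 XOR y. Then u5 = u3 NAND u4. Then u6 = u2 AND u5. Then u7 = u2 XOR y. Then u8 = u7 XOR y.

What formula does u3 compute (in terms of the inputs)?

y XNOR ((z XOR w) XNOR x)

u1 = z XOR w
u2 = u1 XNOR x = (z XOR w) XNOR x
u3 = y XNOR u2 = y XNOR ((z XOR w) XNOR x)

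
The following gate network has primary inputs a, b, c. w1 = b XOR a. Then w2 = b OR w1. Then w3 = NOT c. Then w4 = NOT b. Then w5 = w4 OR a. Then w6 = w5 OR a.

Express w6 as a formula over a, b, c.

w4 = NOT b
w5 = w4 OR a = NOT b OR a
w6 = w5 OR a = (NOT b OR a) OR a

(NOT b OR a) OR a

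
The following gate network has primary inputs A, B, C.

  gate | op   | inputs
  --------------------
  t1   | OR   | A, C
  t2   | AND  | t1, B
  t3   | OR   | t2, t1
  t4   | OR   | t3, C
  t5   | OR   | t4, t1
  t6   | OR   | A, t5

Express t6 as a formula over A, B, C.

t1 = A OR C
t2 = t1 AND B = (A OR C) AND B
t3 = t2 OR t1 = ((A OR C) AND B) OR (A OR C)
t4 = t3 OR C = (((A OR C) AND B) OR (A OR C)) OR C
t5 = t4 OR t1 = ((((A OR C) AND B) OR (A OR C)) OR C) OR (A OR C)
t6 = A OR t5 = A OR (((((A OR C) AND B) OR (A OR C)) OR C) OR (A OR C))

A OR (((((A OR C) AND B) OR (A OR C)) OR C) OR (A OR C))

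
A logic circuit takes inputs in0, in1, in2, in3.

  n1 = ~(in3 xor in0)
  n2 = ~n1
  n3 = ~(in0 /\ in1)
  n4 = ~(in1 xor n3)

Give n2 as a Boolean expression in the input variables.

~(~(in3 xor in0))

n1 = ~(in3 xor in0)
n2 = ~n1 = ~(~(in3 xor in0))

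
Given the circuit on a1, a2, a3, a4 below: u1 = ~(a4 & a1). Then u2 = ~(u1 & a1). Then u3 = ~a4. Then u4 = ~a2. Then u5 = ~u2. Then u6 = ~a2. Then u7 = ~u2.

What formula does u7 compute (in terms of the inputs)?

~(~((~(a4 & a1)) & a1))

u1 = ~(a4 & a1)
u2 = ~(u1 & a1) = ~((~(a4 & a1)) & a1)
u7 = ~u2 = ~(~((~(a4 & a1)) & a1))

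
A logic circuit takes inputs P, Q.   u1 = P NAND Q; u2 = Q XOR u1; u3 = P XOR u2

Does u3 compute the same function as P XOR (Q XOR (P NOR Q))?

No

u1 = P NAND Q
u2 = Q XOR u1 = Q XOR (P NAND Q)
u3 = P XOR u2 = P XOR (Q XOR (P NAND Q))
At P=0, Q=1: circuit gives 0, formula gives 1.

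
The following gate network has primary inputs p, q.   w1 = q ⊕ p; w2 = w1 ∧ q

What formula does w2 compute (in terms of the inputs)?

(q ⊕ p) ∧ q

w1 = q ⊕ p
w2 = w1 ∧ q = (q ⊕ p) ∧ q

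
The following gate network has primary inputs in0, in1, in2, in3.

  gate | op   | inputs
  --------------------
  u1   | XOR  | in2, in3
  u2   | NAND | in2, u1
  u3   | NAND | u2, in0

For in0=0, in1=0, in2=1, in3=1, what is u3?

1

u1 = 1 XOR 1 = 0
u2 = 1 NAND 0 = 1
u3 = 1 NAND 0 = 1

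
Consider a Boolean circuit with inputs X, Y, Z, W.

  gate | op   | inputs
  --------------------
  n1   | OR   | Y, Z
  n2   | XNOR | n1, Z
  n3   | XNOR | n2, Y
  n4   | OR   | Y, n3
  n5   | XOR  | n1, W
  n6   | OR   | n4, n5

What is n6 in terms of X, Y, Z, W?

(Y OR (((Y OR Z) XNOR Z) XNOR Y)) OR ((Y OR Z) XOR W)

n1 = Y OR Z
n2 = n1 XNOR Z = (Y OR Z) XNOR Z
n3 = n2 XNOR Y = ((Y OR Z) XNOR Z) XNOR Y
n4 = Y OR n3 = Y OR (((Y OR Z) XNOR Z) XNOR Y)
n5 = n1 XOR W = (Y OR Z) XOR W
n6 = n4 OR n5 = (Y OR (((Y OR Z) XNOR Z) XNOR Y)) OR ((Y OR Z) XOR W)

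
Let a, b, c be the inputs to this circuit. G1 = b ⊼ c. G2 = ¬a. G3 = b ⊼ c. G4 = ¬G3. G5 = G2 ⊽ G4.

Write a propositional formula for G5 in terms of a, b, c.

¬a ⊽ ¬(b ⊼ c)

G2 = ¬a
G3 = b ⊼ c
G4 = ¬G3 = ¬(b ⊼ c)
G5 = G2 ⊽ G4 = ¬a ⊽ ¬(b ⊼ c)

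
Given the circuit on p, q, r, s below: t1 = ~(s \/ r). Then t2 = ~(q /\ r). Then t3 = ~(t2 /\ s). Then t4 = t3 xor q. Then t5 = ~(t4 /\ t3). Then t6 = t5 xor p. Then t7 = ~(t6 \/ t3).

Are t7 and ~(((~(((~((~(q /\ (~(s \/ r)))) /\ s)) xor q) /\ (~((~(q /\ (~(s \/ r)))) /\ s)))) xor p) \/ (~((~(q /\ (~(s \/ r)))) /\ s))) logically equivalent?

No

t2 = ~(q /\ r)
t3 = ~(t2 /\ s) = ~((~(q /\ r)) /\ s)
t4 = t3 xor q = (~((~(q /\ r)) /\ s)) xor q
t5 = ~(t4 /\ t3) = ~(((~((~(q /\ r)) /\ s)) xor q) /\ (~((~(q /\ r)) /\ s)))
t6 = t5 xor p = (~(((~((~(q /\ r)) /\ s)) xor q) /\ (~((~(q /\ r)) /\ s)))) xor p
t7 = ~(t6 \/ t3) = ~(((~(((~((~(q /\ r)) /\ s)) xor q) /\ (~((~(q /\ r)) /\ s)))) xor p) \/ (~((~(q /\ r)) /\ s)))
At p=1, q=1, r=1, s=1: circuit gives 0, formula gives 1.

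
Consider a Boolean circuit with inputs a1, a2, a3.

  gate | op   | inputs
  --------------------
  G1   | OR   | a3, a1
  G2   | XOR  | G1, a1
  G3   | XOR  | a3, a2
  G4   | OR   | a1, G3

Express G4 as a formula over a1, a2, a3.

G3 = a3 XOR a2
G4 = a1 OR G3 = a1 OR (a3 XOR a2)

a1 OR (a3 XOR a2)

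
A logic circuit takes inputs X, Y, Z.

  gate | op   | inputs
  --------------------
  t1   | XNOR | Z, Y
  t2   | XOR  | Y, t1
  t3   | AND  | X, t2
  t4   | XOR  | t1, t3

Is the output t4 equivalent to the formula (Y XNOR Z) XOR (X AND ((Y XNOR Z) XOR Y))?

Yes

t1 = Z XNOR Y
t2 = Y XOR t1 = Y XOR (Z XNOR Y)
t3 = X AND t2 = X AND (Y XOR (Z XNOR Y))
t4 = t1 XOR t3 = (Z XNOR Y) XOR (X AND (Y XOR (Z XNOR Y)))
At X=0, Y=0, Z=1: circuit gives 0, formula gives 0.
At X=0, Y=0, Z=0: circuit gives 1, formula gives 1.
Agrees on all 8 inputs.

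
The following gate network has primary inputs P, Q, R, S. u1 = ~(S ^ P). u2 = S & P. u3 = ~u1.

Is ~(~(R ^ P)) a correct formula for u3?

No

u1 = ~(S ^ P)
u3 = ~u1 = ~(~(S ^ P))
At P=0, Q=0, R=0, S=1: circuit gives 1, formula gives 0.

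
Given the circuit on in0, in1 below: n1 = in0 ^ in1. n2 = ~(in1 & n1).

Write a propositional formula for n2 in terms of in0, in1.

~(in1 & (in0 ^ in1))

n1 = in0 ^ in1
n2 = ~(in1 & n1) = ~(in1 & (in0 ^ in1))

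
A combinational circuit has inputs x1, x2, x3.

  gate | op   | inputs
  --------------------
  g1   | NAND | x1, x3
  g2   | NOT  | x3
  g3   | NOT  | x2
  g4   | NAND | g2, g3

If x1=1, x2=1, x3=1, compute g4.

1

g2 = NOT 1 = 0
g3 = NOT 1 = 0
g4 = 0 NAND 0 = 1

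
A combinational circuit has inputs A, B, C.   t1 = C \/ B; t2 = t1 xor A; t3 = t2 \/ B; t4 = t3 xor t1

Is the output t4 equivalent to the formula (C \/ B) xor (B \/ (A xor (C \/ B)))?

Yes

t1 = C \/ B
t2 = t1 xor A = (C \/ B) xor A
t3 = t2 \/ B = ((C \/ B) xor A) \/ B
t4 = t3 xor t1 = (((C \/ B) xor A) \/ B) xor (C \/ B)
At A=0, B=0, C=0: circuit gives 0, formula gives 0.
At A=1, B=0, C=0: circuit gives 1, formula gives 1.
Agrees on all 8 inputs.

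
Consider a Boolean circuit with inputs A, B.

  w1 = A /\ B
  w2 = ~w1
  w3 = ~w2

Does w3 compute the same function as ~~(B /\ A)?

w1 = A /\ B
w2 = ~w1 = ~(A /\ B)
w3 = ~w2 = ~~(A /\ B)
At A=0, B=0: circuit gives 0, formula gives 0.
At A=1, B=1: circuit gives 1, formula gives 1.
Agrees on all 4 inputs.

Yes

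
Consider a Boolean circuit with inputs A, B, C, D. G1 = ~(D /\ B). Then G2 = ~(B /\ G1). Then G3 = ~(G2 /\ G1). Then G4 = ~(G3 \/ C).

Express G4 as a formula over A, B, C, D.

~((~((~(B /\ (~(D /\ B)))) /\ (~(D /\ B)))) \/ C)

G1 = ~(D /\ B)
G2 = ~(B /\ G1) = ~(B /\ (~(D /\ B)))
G3 = ~(G2 /\ G1) = ~((~(B /\ (~(D /\ B)))) /\ (~(D /\ B)))
G4 = ~(G3 \/ C) = ~((~((~(B /\ (~(D /\ B)))) /\ (~(D /\ B)))) \/ C)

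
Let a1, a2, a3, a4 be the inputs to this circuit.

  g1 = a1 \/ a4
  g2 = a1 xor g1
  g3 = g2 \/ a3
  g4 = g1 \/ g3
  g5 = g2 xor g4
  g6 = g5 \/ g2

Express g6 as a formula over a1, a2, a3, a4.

((a1 xor (a1 \/ a4)) xor ((a1 \/ a4) \/ ((a1 xor (a1 \/ a4)) \/ a3))) \/ (a1 xor (a1 \/ a4))

g1 = a1 \/ a4
g2 = a1 xor g1 = a1 xor (a1 \/ a4)
g3 = g2 \/ a3 = (a1 xor (a1 \/ a4)) \/ a3
g4 = g1 \/ g3 = (a1 \/ a4) \/ ((a1 xor (a1 \/ a4)) \/ a3)
g5 = g2 xor g4 = (a1 xor (a1 \/ a4)) xor ((a1 \/ a4) \/ ((a1 xor (a1 \/ a4)) \/ a3))
g6 = g5 \/ g2 = ((a1 xor (a1 \/ a4)) xor ((a1 \/ a4) \/ ((a1 xor (a1 \/ a4)) \/ a3))) \/ (a1 xor (a1 \/ a4))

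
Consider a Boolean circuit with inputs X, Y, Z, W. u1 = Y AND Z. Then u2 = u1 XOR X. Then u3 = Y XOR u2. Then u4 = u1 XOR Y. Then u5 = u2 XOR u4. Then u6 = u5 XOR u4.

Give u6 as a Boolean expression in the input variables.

(((Y AND Z) XOR X) XOR ((Y AND Z) XOR Y)) XOR ((Y AND Z) XOR Y)

u1 = Y AND Z
u2 = u1 XOR X = (Y AND Z) XOR X
u4 = u1 XOR Y = (Y AND Z) XOR Y
u5 = u2 XOR u4 = ((Y AND Z) XOR X) XOR ((Y AND Z) XOR Y)
u6 = u5 XOR u4 = (((Y AND Z) XOR X) XOR ((Y AND Z) XOR Y)) XOR ((Y AND Z) XOR Y)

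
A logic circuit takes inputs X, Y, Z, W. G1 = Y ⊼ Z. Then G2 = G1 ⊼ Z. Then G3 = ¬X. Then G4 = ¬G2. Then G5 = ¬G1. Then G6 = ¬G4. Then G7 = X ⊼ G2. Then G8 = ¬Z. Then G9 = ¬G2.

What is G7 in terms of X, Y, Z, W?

X ⊼ ((Y ⊼ Z) ⊼ Z)

G1 = Y ⊼ Z
G2 = G1 ⊼ Z = (Y ⊼ Z) ⊼ Z
G7 = X ⊼ G2 = X ⊼ ((Y ⊼ Z) ⊼ Z)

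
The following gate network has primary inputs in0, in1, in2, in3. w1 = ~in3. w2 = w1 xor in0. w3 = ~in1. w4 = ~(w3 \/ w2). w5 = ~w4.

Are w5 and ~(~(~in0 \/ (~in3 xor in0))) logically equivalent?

No

w1 = ~in3
w2 = w1 xor in0 = ~in3 xor in0
w3 = ~in1
w4 = ~(w3 \/ w2) = ~(~in1 \/ (~in3 xor in0))
w5 = ~w4 = ~(~(~in1 \/ (~in3 xor in0)))
At in0=0, in1=1, in2=0, in3=1: circuit gives 0, formula gives 1.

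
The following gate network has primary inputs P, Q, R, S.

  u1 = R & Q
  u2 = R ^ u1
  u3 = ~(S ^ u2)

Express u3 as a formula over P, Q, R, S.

u1 = R & Q
u2 = R ^ u1 = R ^ (R & Q)
u3 = ~(S ^ u2) = ~(S ^ (R ^ (R & Q)))

~(S ^ (R ^ (R & Q)))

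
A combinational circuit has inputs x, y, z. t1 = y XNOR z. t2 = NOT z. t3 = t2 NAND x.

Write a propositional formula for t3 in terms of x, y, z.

NOT z NAND x

t2 = NOT z
t3 = t2 NAND x = NOT z NAND x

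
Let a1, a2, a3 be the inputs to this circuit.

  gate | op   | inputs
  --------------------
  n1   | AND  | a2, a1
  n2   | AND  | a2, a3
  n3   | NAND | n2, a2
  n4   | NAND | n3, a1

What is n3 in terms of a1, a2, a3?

n2 = a2 AND a3
n3 = n2 NAND a2 = (a2 AND a3) NAND a2

(a2 AND a3) NAND a2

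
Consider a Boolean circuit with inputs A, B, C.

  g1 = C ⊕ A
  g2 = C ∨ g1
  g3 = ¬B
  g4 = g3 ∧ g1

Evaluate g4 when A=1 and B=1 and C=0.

0

g1 = 0 ⊕ 1 = 1
g3 = ¬1 = 0
g4 = 0 ∧ 1 = 0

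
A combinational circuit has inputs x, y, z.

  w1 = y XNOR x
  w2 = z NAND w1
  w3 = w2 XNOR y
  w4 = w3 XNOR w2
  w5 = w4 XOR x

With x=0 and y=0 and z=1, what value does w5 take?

0

w1 = 0 XNOR 0 = 1
w2 = 1 NAND 1 = 0
w3 = 0 XNOR 0 = 1
w4 = 1 XNOR 0 = 0
w5 = 0 XOR 0 = 0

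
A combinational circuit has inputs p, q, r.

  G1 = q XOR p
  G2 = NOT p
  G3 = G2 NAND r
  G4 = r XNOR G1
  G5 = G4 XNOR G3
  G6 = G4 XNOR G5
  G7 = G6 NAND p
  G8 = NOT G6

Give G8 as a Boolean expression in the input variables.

NOT ((r XNOR (q XOR p)) XNOR ((r XNOR (q XOR p)) XNOR (NOT p NAND r)))

G1 = q XOR p
G2 = NOT p
G3 = G2 NAND r = NOT p NAND r
G4 = r XNOR G1 = r XNOR (q XOR p)
G5 = G4 XNOR G3 = (r XNOR (q XOR p)) XNOR (NOT p NAND r)
G6 = G4 XNOR G5 = (r XNOR (q XOR p)) XNOR ((r XNOR (q XOR p)) XNOR (NOT p NAND r))
G8 = NOT G6 = NOT ((r XNOR (q XOR p)) XNOR ((r XNOR (q XOR p)) XNOR (NOT p NAND r)))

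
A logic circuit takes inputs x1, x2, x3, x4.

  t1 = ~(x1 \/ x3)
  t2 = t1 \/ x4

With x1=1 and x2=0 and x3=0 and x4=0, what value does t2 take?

t1 = ~(1 \/ 0) = 0
t2 = 0 \/ 0 = 0

0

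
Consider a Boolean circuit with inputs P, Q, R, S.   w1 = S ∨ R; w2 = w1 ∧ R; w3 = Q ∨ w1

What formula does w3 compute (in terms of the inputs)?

w1 = S ∨ R
w3 = Q ∨ w1 = Q ∨ (S ∨ R)

Q ∨ (S ∨ R)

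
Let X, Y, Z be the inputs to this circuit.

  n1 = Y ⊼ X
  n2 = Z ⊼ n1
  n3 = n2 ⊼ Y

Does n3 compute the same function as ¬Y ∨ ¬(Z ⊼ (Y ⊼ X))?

Yes

n1 = Y ⊼ X
n2 = Z ⊼ n1 = Z ⊼ (Y ⊼ X)
n3 = n2 ⊼ Y = (Z ⊼ (Y ⊼ X)) ⊼ Y
At X=0, Y=1, Z=0: circuit gives 0, formula gives 0.
At X=0, Y=0, Z=0: circuit gives 1, formula gives 1.
Agrees on all 8 inputs.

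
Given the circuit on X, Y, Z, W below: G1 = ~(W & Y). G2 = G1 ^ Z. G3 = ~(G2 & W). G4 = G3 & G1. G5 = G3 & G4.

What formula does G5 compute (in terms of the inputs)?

(~(((~(W & Y)) ^ Z) & W)) & ((~(((~(W & Y)) ^ Z) & W)) & (~(W & Y)))

G1 = ~(W & Y)
G2 = G1 ^ Z = (~(W & Y)) ^ Z
G3 = ~(G2 & W) = ~(((~(W & Y)) ^ Z) & W)
G4 = G3 & G1 = (~(((~(W & Y)) ^ Z) & W)) & (~(W & Y))
G5 = G3 & G4 = (~(((~(W & Y)) ^ Z) & W)) & ((~(((~(W & Y)) ^ Z) & W)) & (~(W & Y)))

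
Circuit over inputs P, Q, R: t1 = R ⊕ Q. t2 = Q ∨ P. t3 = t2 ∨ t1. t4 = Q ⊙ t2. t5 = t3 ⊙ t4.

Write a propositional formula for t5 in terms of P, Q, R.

((Q ∨ P) ∨ (R ⊕ Q)) ⊙ (Q ⊙ (Q ∨ P))

t1 = R ⊕ Q
t2 = Q ∨ P
t3 = t2 ∨ t1 = (Q ∨ P) ∨ (R ⊕ Q)
t4 = Q ⊙ t2 = Q ⊙ (Q ∨ P)
t5 = t3 ⊙ t4 = ((Q ∨ P) ∨ (R ⊕ Q)) ⊙ (Q ⊙ (Q ∨ P))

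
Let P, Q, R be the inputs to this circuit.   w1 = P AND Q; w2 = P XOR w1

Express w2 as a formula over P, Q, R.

w1 = P AND Q
w2 = P XOR w1 = P XOR (P AND Q)

P XOR (P AND Q)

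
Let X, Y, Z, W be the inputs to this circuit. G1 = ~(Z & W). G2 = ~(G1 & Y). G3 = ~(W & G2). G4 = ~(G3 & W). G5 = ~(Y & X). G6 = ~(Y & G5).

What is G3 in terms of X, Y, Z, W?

~(W & (~((~(Z & W)) & Y)))

G1 = ~(Z & W)
G2 = ~(G1 & Y) = ~((~(Z & W)) & Y)
G3 = ~(W & G2) = ~(W & (~((~(Z & W)) & Y)))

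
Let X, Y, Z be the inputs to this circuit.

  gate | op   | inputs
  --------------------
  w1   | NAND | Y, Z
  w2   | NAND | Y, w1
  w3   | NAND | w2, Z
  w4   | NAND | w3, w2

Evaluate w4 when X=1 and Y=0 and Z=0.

w1 = 0 NAND 0 = 1
w2 = 0 NAND 1 = 1
w3 = 1 NAND 0 = 1
w4 = 1 NAND 1 = 0

0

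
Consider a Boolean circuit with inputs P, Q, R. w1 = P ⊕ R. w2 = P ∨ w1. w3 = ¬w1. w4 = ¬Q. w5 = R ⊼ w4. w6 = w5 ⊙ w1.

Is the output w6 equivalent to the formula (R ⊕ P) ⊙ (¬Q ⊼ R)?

Yes

w1 = P ⊕ R
w4 = ¬Q
w5 = R ⊼ w4 = R ⊼ ¬Q
w6 = w5 ⊙ w1 = (R ⊼ ¬Q) ⊙ (P ⊕ R)
At P=0, Q=0, R=0: circuit gives 0, formula gives 0.
At P=0, Q=1, R=1: circuit gives 1, formula gives 1.
Agrees on all 8 inputs.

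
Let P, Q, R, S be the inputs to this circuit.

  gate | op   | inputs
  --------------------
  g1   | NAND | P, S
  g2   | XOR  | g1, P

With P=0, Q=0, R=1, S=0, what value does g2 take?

g1 = 0 NAND 0 = 1
g2 = 1 XOR 0 = 1

1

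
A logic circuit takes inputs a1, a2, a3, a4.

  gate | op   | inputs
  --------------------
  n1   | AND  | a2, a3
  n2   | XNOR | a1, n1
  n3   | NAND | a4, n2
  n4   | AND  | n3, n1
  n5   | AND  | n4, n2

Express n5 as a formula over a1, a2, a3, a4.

n1 = a2 AND a3
n2 = a1 XNOR n1 = a1 XNOR (a2 AND a3)
n3 = a4 NAND n2 = a4 NAND (a1 XNOR (a2 AND a3))
n4 = n3 AND n1 = (a4 NAND (a1 XNOR (a2 AND a3))) AND (a2 AND a3)
n5 = n4 AND n2 = ((a4 NAND (a1 XNOR (a2 AND a3))) AND (a2 AND a3)) AND (a1 XNOR (a2 AND a3))

((a4 NAND (a1 XNOR (a2 AND a3))) AND (a2 AND a3)) AND (a1 XNOR (a2 AND a3))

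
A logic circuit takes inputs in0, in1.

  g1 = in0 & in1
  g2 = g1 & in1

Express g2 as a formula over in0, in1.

g1 = in0 & in1
g2 = g1 & in1 = (in0 & in1) & in1

(in0 & in1) & in1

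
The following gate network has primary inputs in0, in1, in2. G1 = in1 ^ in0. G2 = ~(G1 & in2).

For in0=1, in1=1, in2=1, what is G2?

1

G1 = 1 ^ 1 = 0
G2 = ~(0 & 1) = 1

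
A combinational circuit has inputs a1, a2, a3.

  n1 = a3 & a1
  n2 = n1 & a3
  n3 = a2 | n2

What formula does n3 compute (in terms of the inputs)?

n1 = a3 & a1
n2 = n1 & a3 = (a3 & a1) & a3
n3 = a2 | n2 = a2 | ((a3 & a1) & a3)

a2 | ((a3 & a1) & a3)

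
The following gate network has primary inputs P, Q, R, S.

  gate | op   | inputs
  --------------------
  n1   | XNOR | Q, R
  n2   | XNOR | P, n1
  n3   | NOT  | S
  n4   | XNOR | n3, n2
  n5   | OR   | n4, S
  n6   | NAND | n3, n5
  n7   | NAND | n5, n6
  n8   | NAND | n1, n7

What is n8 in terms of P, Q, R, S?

n1 = Q XNOR R
n2 = P XNOR n1 = P XNOR (Q XNOR R)
n3 = NOT S
n4 = n3 XNOR n2 = NOT S XNOR (P XNOR (Q XNOR R))
n5 = n4 OR S = (NOT S XNOR (P XNOR (Q XNOR R))) OR S
n6 = n3 NAND n5 = NOT S NAND ((NOT S XNOR (P XNOR (Q XNOR R))) OR S)
n7 = n5 NAND n6 = ((NOT S XNOR (P XNOR (Q XNOR R))) OR S) NAND (NOT S NAND ((NOT S XNOR (P XNOR (Q XNOR R))) OR S))
n8 = n1 NAND n7 = (Q XNOR R) NAND (((NOT S XNOR (P XNOR (Q XNOR R))) OR S) NAND (NOT S NAND ((NOT S XNOR (P XNOR (Q XNOR R))) OR S)))

(Q XNOR R) NAND (((NOT S XNOR (P XNOR (Q XNOR R))) OR S) NAND (NOT S NAND ((NOT S XNOR (P XNOR (Q XNOR R))) OR S)))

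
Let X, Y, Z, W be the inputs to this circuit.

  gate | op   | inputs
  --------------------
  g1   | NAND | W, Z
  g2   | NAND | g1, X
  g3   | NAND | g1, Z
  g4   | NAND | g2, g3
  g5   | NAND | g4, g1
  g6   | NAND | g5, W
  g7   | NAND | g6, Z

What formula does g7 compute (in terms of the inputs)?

(((((W NAND Z) NAND X) NAND ((W NAND Z) NAND Z)) NAND (W NAND Z)) NAND W) NAND Z

g1 = W NAND Z
g2 = g1 NAND X = (W NAND Z) NAND X
g3 = g1 NAND Z = (W NAND Z) NAND Z
g4 = g2 NAND g3 = ((W NAND Z) NAND X) NAND ((W NAND Z) NAND Z)
g5 = g4 NAND g1 = (((W NAND Z) NAND X) NAND ((W NAND Z) NAND Z)) NAND (W NAND Z)
g6 = g5 NAND W = ((((W NAND Z) NAND X) NAND ((W NAND Z) NAND Z)) NAND (W NAND Z)) NAND W
g7 = g6 NAND Z = (((((W NAND Z) NAND X) NAND ((W NAND Z) NAND Z)) NAND (W NAND Z)) NAND W) NAND Z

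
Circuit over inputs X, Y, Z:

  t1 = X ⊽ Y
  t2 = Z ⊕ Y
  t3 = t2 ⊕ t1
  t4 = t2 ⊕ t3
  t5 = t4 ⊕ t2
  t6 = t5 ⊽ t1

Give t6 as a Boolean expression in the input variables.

t1 = X ⊽ Y
t2 = Z ⊕ Y
t3 = t2 ⊕ t1 = (Z ⊕ Y) ⊕ (X ⊽ Y)
t4 = t2 ⊕ t3 = (Z ⊕ Y) ⊕ ((Z ⊕ Y) ⊕ (X ⊽ Y))
t5 = t4 ⊕ t2 = ((Z ⊕ Y) ⊕ ((Z ⊕ Y) ⊕ (X ⊽ Y))) ⊕ (Z ⊕ Y)
t6 = t5 ⊽ t1 = (((Z ⊕ Y) ⊕ ((Z ⊕ Y) ⊕ (X ⊽ Y))) ⊕ (Z ⊕ Y)) ⊽ (X ⊽ Y)

(((Z ⊕ Y) ⊕ ((Z ⊕ Y) ⊕ (X ⊽ Y))) ⊕ (Z ⊕ Y)) ⊽ (X ⊽ Y)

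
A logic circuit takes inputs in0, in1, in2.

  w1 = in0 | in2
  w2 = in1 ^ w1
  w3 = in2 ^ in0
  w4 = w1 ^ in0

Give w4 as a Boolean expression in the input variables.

(in0 | in2) ^ in0

w1 = in0 | in2
w4 = w1 ^ in0 = (in0 | in2) ^ in0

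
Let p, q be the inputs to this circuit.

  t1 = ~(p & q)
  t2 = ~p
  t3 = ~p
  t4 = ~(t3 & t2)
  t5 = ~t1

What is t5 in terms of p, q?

~(~(p & q))

t1 = ~(p & q)
t5 = ~t1 = ~(~(p & q))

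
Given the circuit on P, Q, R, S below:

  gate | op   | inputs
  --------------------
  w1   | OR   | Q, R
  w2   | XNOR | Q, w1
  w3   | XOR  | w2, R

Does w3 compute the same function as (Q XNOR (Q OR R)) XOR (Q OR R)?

No

w1 = Q OR R
w2 = Q XNOR w1 = Q XNOR (Q OR R)
w3 = w2 XOR R = (Q XNOR (Q OR R)) XOR R
At P=0, Q=1, R=0, S=0: circuit gives 1, formula gives 0.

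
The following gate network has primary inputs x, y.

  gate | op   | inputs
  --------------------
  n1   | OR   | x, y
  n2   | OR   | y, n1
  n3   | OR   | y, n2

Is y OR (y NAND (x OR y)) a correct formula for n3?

n1 = x OR y
n2 = y OR n1 = y OR (x OR y)
n3 = y OR n2 = y OR (y OR (x OR y))
At x=0, y=0: circuit gives 0, formula gives 1.

No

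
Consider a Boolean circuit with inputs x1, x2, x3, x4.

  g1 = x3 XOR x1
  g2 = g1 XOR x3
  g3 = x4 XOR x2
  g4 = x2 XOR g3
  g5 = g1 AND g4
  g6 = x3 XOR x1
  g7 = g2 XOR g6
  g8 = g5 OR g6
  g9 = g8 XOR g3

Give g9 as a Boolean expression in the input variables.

g1 = x3 XOR x1
g3 = x4 XOR x2
g4 = x2 XOR g3 = x2 XOR (x4 XOR x2)
g5 = g1 AND g4 = (x3 XOR x1) AND (x2 XOR (x4 XOR x2))
g6 = x3 XOR x1
g8 = g5 OR g6 = ((x3 XOR x1) AND (x2 XOR (x4 XOR x2))) OR (x3 XOR x1)
g9 = g8 XOR g3 = (((x3 XOR x1) AND (x2 XOR (x4 XOR x2))) OR (x3 XOR x1)) XOR (x4 XOR x2)

(((x3 XOR x1) AND (x2 XOR (x4 XOR x2))) OR (x3 XOR x1)) XOR (x4 XOR x2)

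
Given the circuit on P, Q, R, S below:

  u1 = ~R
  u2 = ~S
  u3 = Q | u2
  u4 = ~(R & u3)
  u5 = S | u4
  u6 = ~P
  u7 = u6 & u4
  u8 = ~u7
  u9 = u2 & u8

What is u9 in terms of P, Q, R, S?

u2 = ~S
u3 = Q | u2 = Q | ~S
u4 = ~(R & u3) = ~(R & (Q | ~S))
u6 = ~P
u7 = u6 & u4 = ~P & (~(R & (Q | ~S)))
u8 = ~u7 = ~(~P & (~(R & (Q | ~S))))
u9 = u2 & u8 = ~S & ~(~P & (~(R & (Q | ~S))))

~S & ~(~P & (~(R & (Q | ~S))))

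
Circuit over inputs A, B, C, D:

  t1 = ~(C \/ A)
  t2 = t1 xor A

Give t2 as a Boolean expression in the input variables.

t1 = ~(C \/ A)
t2 = t1 xor A = (~(C \/ A)) xor A

(~(C \/ A)) xor A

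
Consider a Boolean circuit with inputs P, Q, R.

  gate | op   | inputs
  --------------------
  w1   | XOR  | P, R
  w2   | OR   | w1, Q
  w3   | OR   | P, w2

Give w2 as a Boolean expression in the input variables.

(P XOR R) OR Q

w1 = P XOR R
w2 = w1 OR Q = (P XOR R) OR Q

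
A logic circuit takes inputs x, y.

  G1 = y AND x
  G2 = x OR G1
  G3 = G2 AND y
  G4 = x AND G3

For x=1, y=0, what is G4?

0

G1 = 0 AND 1 = 0
G2 = 1 OR 0 = 1
G3 = 1 AND 0 = 0
G4 = 1 AND 0 = 0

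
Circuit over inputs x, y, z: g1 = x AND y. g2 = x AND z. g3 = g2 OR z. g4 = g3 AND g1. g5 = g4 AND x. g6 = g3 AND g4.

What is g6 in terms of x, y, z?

((x AND z) OR z) AND (((x AND z) OR z) AND (x AND y))

g1 = x AND y
g2 = x AND z
g3 = g2 OR z = (x AND z) OR z
g4 = g3 AND g1 = ((x AND z) OR z) AND (x AND y)
g6 = g3 AND g4 = ((x AND z) OR z) AND (((x AND z) OR z) AND (x AND y))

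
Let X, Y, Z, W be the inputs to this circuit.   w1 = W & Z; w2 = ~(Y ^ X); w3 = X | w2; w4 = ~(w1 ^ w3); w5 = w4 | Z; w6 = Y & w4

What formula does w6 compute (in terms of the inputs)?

w1 = W & Z
w2 = ~(Y ^ X)
w3 = X | w2 = X | (~(Y ^ X))
w4 = ~(w1 ^ w3) = ~((W & Z) ^ (X | (~(Y ^ X))))
w6 = Y & w4 = Y & (~((W & Z) ^ (X | (~(Y ^ X)))))

Y & (~((W & Z) ^ (X | (~(Y ^ X)))))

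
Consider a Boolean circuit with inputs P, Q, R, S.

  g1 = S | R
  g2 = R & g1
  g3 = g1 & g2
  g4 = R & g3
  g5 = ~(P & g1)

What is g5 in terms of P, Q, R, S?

~(P & (S | R))

g1 = S | R
g5 = ~(P & g1) = ~(P & (S | R))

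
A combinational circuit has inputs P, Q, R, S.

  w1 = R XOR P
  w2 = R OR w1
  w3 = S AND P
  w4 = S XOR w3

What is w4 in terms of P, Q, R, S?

S XOR (S AND P)

w3 = S AND P
w4 = S XOR w3 = S XOR (S AND P)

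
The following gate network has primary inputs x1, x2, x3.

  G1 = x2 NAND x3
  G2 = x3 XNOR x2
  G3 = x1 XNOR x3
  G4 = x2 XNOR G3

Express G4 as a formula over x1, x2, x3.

x2 XNOR (x1 XNOR x3)

G3 = x1 XNOR x3
G4 = x2 XNOR G3 = x2 XNOR (x1 XNOR x3)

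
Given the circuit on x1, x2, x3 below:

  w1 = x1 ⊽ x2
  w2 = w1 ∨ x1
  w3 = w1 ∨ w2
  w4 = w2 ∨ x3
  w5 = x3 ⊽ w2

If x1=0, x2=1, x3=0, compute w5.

1

w1 = 0 ⊽ 1 = 0
w2 = 0 ∨ 0 = 0
w5 = 0 ⊽ 0 = 1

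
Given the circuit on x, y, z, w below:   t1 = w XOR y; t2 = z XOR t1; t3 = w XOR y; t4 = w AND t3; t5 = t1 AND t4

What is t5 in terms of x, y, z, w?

(w XOR y) AND (w AND (w XOR y))

t1 = w XOR y
t3 = w XOR y
t4 = w AND t3 = w AND (w XOR y)
t5 = t1 AND t4 = (w XOR y) AND (w AND (w XOR y))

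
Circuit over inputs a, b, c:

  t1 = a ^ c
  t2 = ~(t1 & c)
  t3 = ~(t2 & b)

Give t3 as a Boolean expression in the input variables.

t1 = a ^ c
t2 = ~(t1 & c) = ~((a ^ c) & c)
t3 = ~(t2 & b) = ~((~((a ^ c) & c)) & b)

~((~((a ^ c) & c)) & b)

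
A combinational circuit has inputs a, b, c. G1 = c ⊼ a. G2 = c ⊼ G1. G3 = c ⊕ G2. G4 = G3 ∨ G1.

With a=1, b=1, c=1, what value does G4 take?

0

G1 = 1 ⊼ 1 = 0
G2 = 1 ⊼ 0 = 1
G3 = 1 ⊕ 1 = 0
G4 = 0 ∨ 0 = 0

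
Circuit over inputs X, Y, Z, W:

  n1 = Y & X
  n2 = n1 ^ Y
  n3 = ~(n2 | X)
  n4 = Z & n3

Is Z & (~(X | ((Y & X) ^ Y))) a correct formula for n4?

Yes

n1 = Y & X
n2 = n1 ^ Y = (Y & X) ^ Y
n3 = ~(n2 | X) = ~(((Y & X) ^ Y) | X)
n4 = Z & n3 = Z & (~(((Y & X) ^ Y) | X))
At X=0, Y=0, Z=0, W=0: circuit gives 0, formula gives 0.
At X=0, Y=0, Z=1, W=0: circuit gives 1, formula gives 1.
Agrees on all 16 inputs.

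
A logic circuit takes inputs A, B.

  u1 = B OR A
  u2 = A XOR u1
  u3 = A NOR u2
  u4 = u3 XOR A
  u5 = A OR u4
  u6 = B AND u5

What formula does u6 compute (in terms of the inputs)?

u1 = B OR A
u2 = A XOR u1 = A XOR (B OR A)
u3 = A NOR u2 = A NOR (A XOR (B OR A))
u4 = u3 XOR A = (A NOR (A XOR (B OR A))) XOR A
u5 = A OR u4 = A OR ((A NOR (A XOR (B OR A))) XOR A)
u6 = B AND u5 = B AND (A OR ((A NOR (A XOR (B OR A))) XOR A))

B AND (A OR ((A NOR (A XOR (B OR A))) XOR A))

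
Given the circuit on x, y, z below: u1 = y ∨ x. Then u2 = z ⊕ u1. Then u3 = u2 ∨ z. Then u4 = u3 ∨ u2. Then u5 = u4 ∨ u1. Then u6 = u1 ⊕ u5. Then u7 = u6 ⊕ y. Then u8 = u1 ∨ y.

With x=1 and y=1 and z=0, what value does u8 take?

1

u1 = 1 ∨ 1 = 1
u8 = 1 ∨ 1 = 1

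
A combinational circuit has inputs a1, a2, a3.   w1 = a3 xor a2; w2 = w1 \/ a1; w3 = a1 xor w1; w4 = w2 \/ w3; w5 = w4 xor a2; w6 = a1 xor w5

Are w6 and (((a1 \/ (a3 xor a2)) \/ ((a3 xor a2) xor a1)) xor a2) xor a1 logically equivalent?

Yes

w1 = a3 xor a2
w2 = w1 \/ a1 = (a3 xor a2) \/ a1
w3 = a1 xor w1 = a1 xor (a3 xor a2)
w4 = w2 \/ w3 = ((a3 xor a2) \/ a1) \/ (a1 xor (a3 xor a2))
w5 = w4 xor a2 = (((a3 xor a2) \/ a1) \/ (a1 xor (a3 xor a2))) xor a2
w6 = a1 xor w5 = a1 xor ((((a3 xor a2) \/ a1) \/ (a1 xor (a3 xor a2))) xor a2)
At a1=0, a2=0, a3=0: circuit gives 0, formula gives 0.
At a1=0, a2=0, a3=1: circuit gives 1, formula gives 1.
Agrees on all 8 inputs.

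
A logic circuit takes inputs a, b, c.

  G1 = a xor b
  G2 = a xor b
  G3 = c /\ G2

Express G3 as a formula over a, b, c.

G2 = a xor b
G3 = c /\ G2 = c /\ (a xor b)

c /\ (a xor b)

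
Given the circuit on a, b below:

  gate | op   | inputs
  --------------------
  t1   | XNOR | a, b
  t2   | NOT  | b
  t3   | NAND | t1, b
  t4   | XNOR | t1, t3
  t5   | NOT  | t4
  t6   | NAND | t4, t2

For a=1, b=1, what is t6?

1

t1 = 1 XNOR 1 = 1
t2 = NOT 1 = 0
t3 = 1 NAND 1 = 0
t4 = 1 XNOR 0 = 0
t6 = 0 NAND 0 = 1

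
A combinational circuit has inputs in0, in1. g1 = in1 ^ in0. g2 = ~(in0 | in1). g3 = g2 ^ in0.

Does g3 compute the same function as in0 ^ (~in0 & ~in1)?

Yes

g2 = ~(in0 | in1)
g3 = g2 ^ in0 = (~(in0 | in1)) ^ in0
At in0=0, in1=1: circuit gives 0, formula gives 0.
At in0=0, in1=0: circuit gives 1, formula gives 1.
Agrees on all 4 inputs.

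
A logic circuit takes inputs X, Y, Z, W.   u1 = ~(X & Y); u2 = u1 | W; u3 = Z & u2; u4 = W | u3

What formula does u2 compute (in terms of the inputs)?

(~(X & Y)) | W

u1 = ~(X & Y)
u2 = u1 | W = (~(X & Y)) | W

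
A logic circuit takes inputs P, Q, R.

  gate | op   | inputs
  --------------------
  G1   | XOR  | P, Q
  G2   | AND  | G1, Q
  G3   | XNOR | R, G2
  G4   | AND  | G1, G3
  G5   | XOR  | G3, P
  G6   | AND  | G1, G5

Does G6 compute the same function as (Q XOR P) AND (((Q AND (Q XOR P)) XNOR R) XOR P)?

Yes

G1 = P XOR Q
G2 = G1 AND Q = (P XOR Q) AND Q
G3 = R XNOR G2 = R XNOR ((P XOR Q) AND Q)
G5 = G3 XOR P = (R XNOR ((P XOR Q) AND Q)) XOR P
G6 = G1 AND G5 = (P XOR Q) AND ((R XNOR ((P XOR Q) AND Q)) XOR P)
At P=0, Q=0, R=0: circuit gives 0, formula gives 0.
At P=0, Q=1, R=1: circuit gives 1, formula gives 1.
Agrees on all 8 inputs.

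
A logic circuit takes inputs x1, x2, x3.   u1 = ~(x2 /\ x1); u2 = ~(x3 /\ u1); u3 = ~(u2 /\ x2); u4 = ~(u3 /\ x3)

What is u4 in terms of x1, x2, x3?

~((~((~(x3 /\ (~(x2 /\ x1)))) /\ x2)) /\ x3)

u1 = ~(x2 /\ x1)
u2 = ~(x3 /\ u1) = ~(x3 /\ (~(x2 /\ x1)))
u3 = ~(u2 /\ x2) = ~((~(x3 /\ (~(x2 /\ x1)))) /\ x2)
u4 = ~(u3 /\ x3) = ~((~((~(x3 /\ (~(x2 /\ x1)))) /\ x2)) /\ x3)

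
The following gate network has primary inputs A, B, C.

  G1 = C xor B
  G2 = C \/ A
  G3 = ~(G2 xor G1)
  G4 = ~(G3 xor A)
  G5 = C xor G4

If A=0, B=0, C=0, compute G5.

G1 = 0 xor 0 = 0
G2 = 0 \/ 0 = 0
G3 = ~(0 xor 0) = 1
G4 = ~(1 xor 0) = 0
G5 = 0 xor 0 = 0

0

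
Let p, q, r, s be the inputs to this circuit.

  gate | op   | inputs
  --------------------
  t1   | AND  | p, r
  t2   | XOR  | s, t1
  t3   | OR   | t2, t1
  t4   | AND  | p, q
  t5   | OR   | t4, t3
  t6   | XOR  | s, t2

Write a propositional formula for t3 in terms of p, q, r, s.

t1 = p AND r
t2 = s XOR t1 = s XOR (p AND r)
t3 = t2 OR t1 = (s XOR (p AND r)) OR (p AND r)

(s XOR (p AND r)) OR (p AND r)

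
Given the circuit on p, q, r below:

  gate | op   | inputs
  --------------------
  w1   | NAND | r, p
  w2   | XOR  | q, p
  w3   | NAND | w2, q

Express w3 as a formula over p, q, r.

w2 = q XOR p
w3 = w2 NAND q = (q XOR p) NAND q

(q XOR p) NAND q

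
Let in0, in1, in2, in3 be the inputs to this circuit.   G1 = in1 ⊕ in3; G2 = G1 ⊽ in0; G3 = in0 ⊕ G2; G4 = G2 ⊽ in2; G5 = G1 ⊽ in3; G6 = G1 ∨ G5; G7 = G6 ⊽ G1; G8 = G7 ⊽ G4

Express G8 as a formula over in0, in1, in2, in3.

G1 = in1 ⊕ in3
G2 = G1 ⊽ in0 = (in1 ⊕ in3) ⊽ in0
G4 = G2 ⊽ in2 = ((in1 ⊕ in3) ⊽ in0) ⊽ in2
G5 = G1 ⊽ in3 = (in1 ⊕ in3) ⊽ in3
G6 = G1 ∨ G5 = (in1 ⊕ in3) ∨ ((in1 ⊕ in3) ⊽ in3)
G7 = G6 ⊽ G1 = ((in1 ⊕ in3) ∨ ((in1 ⊕ in3) ⊽ in3)) ⊽ (in1 ⊕ in3)
G8 = G7 ⊽ G4 = (((in1 ⊕ in3) ∨ ((in1 ⊕ in3) ⊽ in3)) ⊽ (in1 ⊕ in3)) ⊽ (((in1 ⊕ in3) ⊽ in0) ⊽ in2)

(((in1 ⊕ in3) ∨ ((in1 ⊕ in3) ⊽ in3)) ⊽ (in1 ⊕ in3)) ⊽ (((in1 ⊕ in3) ⊽ in0) ⊽ in2)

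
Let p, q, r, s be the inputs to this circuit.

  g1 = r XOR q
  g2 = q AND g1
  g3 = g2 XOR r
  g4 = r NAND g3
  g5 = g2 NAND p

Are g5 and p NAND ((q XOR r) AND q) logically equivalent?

Yes

g1 = r XOR q
g2 = q AND g1 = q AND (r XOR q)
g5 = g2 NAND p = (q AND (r XOR q)) NAND p
At p=1, q=1, r=0, s=0: circuit gives 0, formula gives 0.
At p=0, q=0, r=0, s=0: circuit gives 1, formula gives 1.
Agrees on all 16 inputs.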